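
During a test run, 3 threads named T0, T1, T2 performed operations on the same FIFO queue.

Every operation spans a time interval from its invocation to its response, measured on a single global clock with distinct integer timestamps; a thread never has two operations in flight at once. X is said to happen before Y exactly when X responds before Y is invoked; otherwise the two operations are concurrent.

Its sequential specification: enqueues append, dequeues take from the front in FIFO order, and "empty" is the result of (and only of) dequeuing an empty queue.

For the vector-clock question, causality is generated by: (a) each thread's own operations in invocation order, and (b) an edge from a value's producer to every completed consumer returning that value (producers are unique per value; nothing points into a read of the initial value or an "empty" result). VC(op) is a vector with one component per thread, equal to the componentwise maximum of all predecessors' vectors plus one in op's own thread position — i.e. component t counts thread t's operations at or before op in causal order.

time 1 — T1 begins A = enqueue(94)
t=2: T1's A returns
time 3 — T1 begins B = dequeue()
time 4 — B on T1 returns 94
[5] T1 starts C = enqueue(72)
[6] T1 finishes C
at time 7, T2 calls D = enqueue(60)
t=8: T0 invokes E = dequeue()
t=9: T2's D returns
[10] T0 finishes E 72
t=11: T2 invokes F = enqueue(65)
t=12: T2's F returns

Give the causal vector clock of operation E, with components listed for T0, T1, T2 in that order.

(1, 3, 0)

VC(D, invoked at 7): no causal predecessors; +1 on T2 → (0, 0, 1)
VC(A, invoked at 1): no causal predecessors; +1 on T1 → (0, 1, 0)
from VC(D)=(0, 0, 1), F (invoked 11) maxes components and bumps T2 → (0, 0, 2)
from VC(A)=(0, 1, 0), B (invoked 3) maxes components and bumps T1 → (0, 2, 0)
from VC(B)=(0, 2, 0), C (invoked 5) maxes components and bumps T1 → (0, 3, 0)
from VC(C)=(0, 3, 0), E (invoked 8) maxes components and bumps T0 → (1, 3, 0)
target: VC(E) = (1, 3, 0)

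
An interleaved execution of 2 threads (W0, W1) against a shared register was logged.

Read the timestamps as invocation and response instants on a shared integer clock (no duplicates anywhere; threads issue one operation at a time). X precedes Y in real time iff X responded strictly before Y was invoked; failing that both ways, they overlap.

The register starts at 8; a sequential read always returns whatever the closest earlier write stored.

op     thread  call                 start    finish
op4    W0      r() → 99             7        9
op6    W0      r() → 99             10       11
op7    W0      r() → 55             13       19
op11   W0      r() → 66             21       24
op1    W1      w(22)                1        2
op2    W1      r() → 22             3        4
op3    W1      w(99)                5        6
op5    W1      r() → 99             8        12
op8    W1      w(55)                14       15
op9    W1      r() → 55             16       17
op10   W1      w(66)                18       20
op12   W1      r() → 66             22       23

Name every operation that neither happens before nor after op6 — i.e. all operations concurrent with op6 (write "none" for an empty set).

op5

concurrent with op6 ([10,11]): every op whose interval crosses 10..11
op1 [1,2]: before
op2 [3,4]: before
op3 [5,6]: before
op4 [7,9]: before
op5 [8,12]: concurrent
op7 [13,19]: after
op8 [14,15]: after
op9 [16,17]: after
op10 [18,20]: after
op11 [21,24]: after
op12 [22,23]: after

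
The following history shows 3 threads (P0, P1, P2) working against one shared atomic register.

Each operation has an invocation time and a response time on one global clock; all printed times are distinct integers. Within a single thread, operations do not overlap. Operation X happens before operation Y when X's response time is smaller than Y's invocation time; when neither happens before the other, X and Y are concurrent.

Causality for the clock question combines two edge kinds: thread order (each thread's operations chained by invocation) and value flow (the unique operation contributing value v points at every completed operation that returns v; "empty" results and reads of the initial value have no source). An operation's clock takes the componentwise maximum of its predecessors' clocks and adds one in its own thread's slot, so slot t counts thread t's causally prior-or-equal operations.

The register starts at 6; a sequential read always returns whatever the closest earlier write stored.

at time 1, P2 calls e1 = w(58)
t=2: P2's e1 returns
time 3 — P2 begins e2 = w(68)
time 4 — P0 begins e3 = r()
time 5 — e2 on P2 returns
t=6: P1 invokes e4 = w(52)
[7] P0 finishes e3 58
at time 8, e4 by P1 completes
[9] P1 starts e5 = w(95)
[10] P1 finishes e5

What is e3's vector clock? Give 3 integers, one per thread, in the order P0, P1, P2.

invoked at 1, e1 has no predecessors; its own P2 bump gives (0, 0, 1)
invoked at 6, e4 has no predecessors; its own P1 bump gives (0, 1, 0)
invoked at 3, e2 merges VC(e1)=(0, 0, 1) and bumps P2's slot → (0, 0, 2)
invoked at 9, e5 merges VC(e4)=(0, 1, 0) and bumps P1's slot → (0, 2, 0)
invoked at 4, e3 merges VC(e1)=(0, 0, 1) and bumps P0's slot → (1, 0, 1)
target: VC(e3) = (1, 0, 1)

(1, 0, 1)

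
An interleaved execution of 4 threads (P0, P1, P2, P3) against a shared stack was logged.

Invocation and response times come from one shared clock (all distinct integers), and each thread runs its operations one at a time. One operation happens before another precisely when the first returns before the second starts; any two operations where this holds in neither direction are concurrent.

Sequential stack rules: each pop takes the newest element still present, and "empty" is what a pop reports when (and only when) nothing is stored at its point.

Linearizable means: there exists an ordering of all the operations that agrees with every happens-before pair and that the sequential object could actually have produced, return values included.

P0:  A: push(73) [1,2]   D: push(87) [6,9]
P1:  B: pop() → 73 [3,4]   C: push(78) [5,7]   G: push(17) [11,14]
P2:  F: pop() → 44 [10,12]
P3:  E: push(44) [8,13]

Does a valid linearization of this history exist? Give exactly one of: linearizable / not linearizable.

one valid linearization: A, B, C, D, E, F, G
step 1: A push(73) — stack <73>
step 2: B pop() → 73 — stack <>
step 3: C push(78) — stack <78>
step 4: D push(87) — stack <78,87>
step 5: E push(44) — stack <78,87,44>
step 6: F pop() → 44 — stack <78,87>
step 7: G push(17) — stack <78,87,17>

linearizable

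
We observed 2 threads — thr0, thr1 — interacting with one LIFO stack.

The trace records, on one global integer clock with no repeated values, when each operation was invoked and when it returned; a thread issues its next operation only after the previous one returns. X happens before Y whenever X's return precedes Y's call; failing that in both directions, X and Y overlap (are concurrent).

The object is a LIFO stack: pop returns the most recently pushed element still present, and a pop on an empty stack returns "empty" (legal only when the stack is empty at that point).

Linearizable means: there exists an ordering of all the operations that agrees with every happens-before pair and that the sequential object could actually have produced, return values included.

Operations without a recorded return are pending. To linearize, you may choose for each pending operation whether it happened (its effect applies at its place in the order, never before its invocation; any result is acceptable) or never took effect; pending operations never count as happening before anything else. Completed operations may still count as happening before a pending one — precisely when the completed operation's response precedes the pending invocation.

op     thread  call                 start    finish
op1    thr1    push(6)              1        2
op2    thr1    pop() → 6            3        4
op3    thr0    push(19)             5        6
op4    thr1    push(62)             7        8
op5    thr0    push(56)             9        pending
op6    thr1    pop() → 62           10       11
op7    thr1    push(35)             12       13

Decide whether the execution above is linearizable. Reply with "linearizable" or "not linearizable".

a witness: op1, op2, op3, op4, op6, op5, op7
step 1: op1 push(6) — stack <6>
step 2: op2 pop() → 6 — stack <>
step 3: op3 push(19) — stack <19>
step 4: op4 push(62) — stack <19,62>
step 5: op6 pop() → 62 — stack <19>
step 6: op5 push(56) (pending, included) — stack <19,56>
step 7: op7 push(35) — stack <19,56,35>

linearizable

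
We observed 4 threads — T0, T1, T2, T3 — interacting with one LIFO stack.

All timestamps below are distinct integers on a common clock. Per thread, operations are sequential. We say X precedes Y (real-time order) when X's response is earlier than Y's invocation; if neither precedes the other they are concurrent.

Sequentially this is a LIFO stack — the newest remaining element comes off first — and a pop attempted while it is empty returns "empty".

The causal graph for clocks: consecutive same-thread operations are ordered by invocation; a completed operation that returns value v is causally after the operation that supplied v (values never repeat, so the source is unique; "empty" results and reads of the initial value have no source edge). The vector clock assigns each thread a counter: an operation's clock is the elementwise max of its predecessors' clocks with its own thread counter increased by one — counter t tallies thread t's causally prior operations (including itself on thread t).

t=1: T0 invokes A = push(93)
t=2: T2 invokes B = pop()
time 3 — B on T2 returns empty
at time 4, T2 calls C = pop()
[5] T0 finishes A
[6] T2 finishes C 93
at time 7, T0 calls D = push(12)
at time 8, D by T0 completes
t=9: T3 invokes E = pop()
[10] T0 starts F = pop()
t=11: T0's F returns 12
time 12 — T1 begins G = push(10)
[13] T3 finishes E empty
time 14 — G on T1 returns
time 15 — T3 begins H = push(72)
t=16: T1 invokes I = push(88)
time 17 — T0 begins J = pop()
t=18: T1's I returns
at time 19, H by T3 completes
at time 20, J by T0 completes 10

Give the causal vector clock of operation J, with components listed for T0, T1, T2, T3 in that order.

no predecessors for E (invoked 9): T3 increments from zero → (0, 0, 0, 1)
no predecessors for B (invoked 2): T2 increments from zero → (0, 0, 1, 0)
no predecessors for G (invoked 12): T1 increments from zero → (0, 1, 0, 0)
no predecessors for A (invoked 1): T0 increments from zero → (1, 0, 0, 0)
H, invoked 15, takes VC(E)=(0, 0, 0, 1) under max, adds 1 for T3 → (0, 0, 0, 2)
I, invoked 16, takes VC(G)=(0, 1, 0, 0) under max, adds 1 for T1 → (0, 2, 0, 0)
D, invoked 7, takes VC(A)=(1, 0, 0, 0) under max, adds 1 for T0 → (2, 0, 0, 0)
C, invoked 4, takes VC(A)=(1, 0, 0, 0), VC(B)=(0, 0, 1, 0) under max, adds 1 for T2 → (1, 0, 2, 0)
F, invoked 10, takes VC(D)=(2, 0, 0, 0) under max, adds 1 for T0 → (3, 0, 0, 0)
J, invoked 17, takes VC(F)=(3, 0, 0, 0), VC(G)=(0, 1, 0, 0) under max, adds 1 for T0 → (4, 1, 0, 0)
target: VC(J) = (4, 1, 0, 0)

(4, 1, 0, 0)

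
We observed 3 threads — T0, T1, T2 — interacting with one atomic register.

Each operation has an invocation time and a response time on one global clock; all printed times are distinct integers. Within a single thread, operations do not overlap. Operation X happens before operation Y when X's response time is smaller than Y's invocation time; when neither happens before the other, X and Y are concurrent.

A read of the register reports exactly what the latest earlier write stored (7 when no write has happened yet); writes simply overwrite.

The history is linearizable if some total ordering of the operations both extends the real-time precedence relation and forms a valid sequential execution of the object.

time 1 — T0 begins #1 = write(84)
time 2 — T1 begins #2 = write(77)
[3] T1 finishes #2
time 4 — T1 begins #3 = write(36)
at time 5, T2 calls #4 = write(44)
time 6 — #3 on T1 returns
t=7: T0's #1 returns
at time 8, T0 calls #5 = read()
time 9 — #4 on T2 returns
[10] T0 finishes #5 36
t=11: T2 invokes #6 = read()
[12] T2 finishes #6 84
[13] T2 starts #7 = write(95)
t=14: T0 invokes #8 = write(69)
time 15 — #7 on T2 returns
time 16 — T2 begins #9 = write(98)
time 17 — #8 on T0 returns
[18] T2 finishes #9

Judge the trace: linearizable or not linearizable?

not linearizable

through event 11 a valid linearization exists; event 12 (#6 responding at time 12) ends that
every one of the 11 real-time-consistent orders over 6 completed atomic register ops fails the sequential spec
sample order #1, #2, #3, #4, #5, #6 stalls at step 5 — #5 read() → 36 has no legal effect
sample order #1, #2, #3, #5, #4, #6 stalls at step 6 — #6 read() → 84 has no legal effect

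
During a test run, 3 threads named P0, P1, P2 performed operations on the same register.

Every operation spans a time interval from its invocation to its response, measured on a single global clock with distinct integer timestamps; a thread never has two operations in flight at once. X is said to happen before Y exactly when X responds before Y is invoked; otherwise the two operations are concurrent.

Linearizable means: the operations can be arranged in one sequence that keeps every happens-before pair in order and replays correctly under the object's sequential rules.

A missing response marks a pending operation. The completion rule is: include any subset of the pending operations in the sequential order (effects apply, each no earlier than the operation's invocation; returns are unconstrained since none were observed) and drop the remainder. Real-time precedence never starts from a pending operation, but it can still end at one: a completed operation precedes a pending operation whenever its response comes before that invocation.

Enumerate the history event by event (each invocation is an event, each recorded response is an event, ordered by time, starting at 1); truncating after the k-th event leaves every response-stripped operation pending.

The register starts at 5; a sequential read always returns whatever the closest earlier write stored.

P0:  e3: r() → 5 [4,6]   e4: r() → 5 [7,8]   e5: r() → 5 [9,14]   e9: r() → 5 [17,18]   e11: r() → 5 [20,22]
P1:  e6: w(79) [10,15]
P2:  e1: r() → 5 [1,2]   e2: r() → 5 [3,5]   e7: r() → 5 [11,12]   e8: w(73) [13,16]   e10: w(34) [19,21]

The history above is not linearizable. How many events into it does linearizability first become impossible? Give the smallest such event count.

18

events 1..17 are linearizable; a witness order is e1, e2, e3, e4, e5, e7, e6, e8:
1. e1 r() → 5, leaving value 5
2. e2 r() → 5, leaving value 5
3. e3 r() → 5, leaving value 5
4. e4 r() → 5, leaving value 5
5. e5 r() → 5, leaving value 5
6. e7 r() → 5, leaving value 5
7. e6 w(79), leaving value 79
8. e8 w(73), leaving value 73
event 18 — e9's response, time 18 — after it, nothing linearizes
sample order e1, e2, e3, e4, e5, e6, e7, e8, e9 stalls at step 7 — e7 r() → 5 has no legal effect
sample order e1, e2, e3, e4, e5, e7, e6, e8, e9 stalls at step 9 — e9 r() → 5 has no legal effect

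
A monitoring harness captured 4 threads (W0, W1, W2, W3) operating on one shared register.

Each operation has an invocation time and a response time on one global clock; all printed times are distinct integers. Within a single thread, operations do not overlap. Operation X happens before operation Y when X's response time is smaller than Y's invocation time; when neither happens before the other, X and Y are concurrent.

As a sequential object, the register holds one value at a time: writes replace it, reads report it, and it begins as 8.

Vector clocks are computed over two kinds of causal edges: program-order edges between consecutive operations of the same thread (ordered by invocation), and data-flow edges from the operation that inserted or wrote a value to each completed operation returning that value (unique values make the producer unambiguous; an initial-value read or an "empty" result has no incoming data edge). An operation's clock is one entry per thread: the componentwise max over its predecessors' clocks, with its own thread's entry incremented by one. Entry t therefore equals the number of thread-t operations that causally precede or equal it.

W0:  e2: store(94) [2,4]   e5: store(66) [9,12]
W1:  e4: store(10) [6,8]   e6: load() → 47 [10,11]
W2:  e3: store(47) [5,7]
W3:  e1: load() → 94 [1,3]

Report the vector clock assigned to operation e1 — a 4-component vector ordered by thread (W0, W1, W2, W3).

(1, 0, 0, 1)

invoked at 5, e3 has no predecessors; its own W2 bump gives (0, 0, 1, 0)
invoked at 6, e4 has no predecessors; its own W1 bump gives (0, 1, 0, 0)
invoked at 2, e2 has no predecessors; its own W0 bump gives (1, 0, 0, 0)
e1 (invocation 1): componentwise max over VC(e2)=(1, 0, 0, 0), +1 at W3, giving (1, 0, 0, 1)
e5 (invocation 9): componentwise max over VC(e2)=(1, 0, 0, 0), +1 at W0, giving (2, 0, 0, 0)
e6 (invocation 10): componentwise max over VC(e3)=(0, 0, 1, 0), VC(e4)=(0, 1, 0, 0), +1 at W1, giving (0, 2, 1, 0)
target: VC(e1) = (1, 0, 0, 1)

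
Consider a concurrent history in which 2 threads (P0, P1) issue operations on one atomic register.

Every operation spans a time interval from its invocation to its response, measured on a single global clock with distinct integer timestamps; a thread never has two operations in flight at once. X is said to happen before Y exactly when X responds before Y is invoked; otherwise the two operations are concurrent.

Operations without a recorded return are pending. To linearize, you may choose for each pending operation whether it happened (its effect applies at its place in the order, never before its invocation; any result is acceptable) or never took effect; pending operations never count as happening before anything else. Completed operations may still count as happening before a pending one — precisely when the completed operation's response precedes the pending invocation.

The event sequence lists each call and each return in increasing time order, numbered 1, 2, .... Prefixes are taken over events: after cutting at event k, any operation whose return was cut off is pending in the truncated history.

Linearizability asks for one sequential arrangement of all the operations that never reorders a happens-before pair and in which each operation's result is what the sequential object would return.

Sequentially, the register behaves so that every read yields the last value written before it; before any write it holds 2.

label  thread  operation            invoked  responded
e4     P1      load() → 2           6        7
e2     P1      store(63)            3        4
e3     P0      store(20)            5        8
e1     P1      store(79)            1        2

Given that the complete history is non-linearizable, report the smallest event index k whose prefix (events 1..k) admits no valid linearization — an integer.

7

events 1..6 are linearizable, e.g. via e1, e2:
1. e1 store(79), leaving value 79
2. e2 store(63), leaving value 63
include event 7 — e4 responding at 7 — and every candidate order breaks
no escape via the 1 pending operation (e3): every completion choice fails
one such order, e1, e2, e4 (pending dropped), breaks at step 3 where e4 load() → 2 is illegal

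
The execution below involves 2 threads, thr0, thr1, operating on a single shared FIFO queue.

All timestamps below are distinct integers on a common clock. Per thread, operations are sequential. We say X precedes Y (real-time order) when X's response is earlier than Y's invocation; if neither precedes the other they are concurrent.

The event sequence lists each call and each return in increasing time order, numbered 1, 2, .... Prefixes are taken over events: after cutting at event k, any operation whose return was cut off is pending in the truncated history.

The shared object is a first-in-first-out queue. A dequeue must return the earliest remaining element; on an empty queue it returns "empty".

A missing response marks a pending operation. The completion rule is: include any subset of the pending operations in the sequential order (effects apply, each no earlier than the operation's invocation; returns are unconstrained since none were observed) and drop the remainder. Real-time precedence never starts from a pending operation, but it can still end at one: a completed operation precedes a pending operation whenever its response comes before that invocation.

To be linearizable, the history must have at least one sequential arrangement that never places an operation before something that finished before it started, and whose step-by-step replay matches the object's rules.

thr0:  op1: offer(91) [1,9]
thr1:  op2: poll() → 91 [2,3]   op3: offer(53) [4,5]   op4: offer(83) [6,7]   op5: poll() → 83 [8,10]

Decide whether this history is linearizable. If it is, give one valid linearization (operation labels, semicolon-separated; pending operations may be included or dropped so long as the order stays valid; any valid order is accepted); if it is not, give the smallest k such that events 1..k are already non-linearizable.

prefix check: 1..9 passes, 1..10 fails once op5's time-10 response joins
checked exhaustively: 5 real-time-consistent orders of 5 completed operations, zero legal FIFO queue replays
e.g. op1, op2, op3, op4, op5: illegal at step 5, since op5 poll() → 83 cannot apply there
e.g. op2, op1, op3, op4, op5: illegal at step 1, since op2 poll() → 91 cannot apply there

not linearizable — minimal violating prefix: 10 events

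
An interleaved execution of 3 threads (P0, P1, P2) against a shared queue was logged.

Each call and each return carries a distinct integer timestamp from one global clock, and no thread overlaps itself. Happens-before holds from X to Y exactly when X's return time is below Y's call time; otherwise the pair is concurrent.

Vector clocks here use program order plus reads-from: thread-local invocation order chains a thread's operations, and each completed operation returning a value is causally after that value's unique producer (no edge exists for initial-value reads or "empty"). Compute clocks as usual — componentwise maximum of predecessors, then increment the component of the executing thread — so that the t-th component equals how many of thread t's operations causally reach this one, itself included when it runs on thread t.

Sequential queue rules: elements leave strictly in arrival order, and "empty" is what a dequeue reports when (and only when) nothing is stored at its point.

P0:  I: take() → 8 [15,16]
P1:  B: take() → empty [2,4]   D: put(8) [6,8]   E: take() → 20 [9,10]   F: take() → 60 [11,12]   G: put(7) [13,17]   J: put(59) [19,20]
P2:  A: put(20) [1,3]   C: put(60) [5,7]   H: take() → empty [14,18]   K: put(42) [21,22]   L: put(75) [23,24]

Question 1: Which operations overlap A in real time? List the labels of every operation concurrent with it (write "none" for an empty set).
B

A spans [1,3]; an op avoiding the whole window 1..3 is ordered, any other is concurrent
B [2,4]: concurrent
C [5,7]: after
D [6,8]: after
E [9,10]: after
F [11,12]: after
G [13,17]: after
H [14,18]: after
I [15,16]: after
J [19,20]: after
K [21,22]: after
L [23,24]: after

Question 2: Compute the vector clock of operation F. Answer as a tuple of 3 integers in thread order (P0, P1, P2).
(0, 4, 2)

A, invoked 1, has no incoming edges; only P2's bump applies → (0, 0, 1)
B, invoked 2, has no incoming edges; only P1's bump applies → (0, 1, 0)
invoked at 5, C merges VC(A)=(0, 0, 1) and bumps P2's slot → (0, 0, 2)
invoked at 6, D merges VC(B)=(0, 1, 0) and bumps P1's slot → (0, 2, 0)
invoked at 14, H merges VC(C)=(0, 0, 2) and bumps P2's slot → (0, 0, 3)
invoked at 15, I merges VC(D)=(0, 2, 0) and bumps P0's slot → (1, 2, 0)
invoked at 21, K merges VC(H)=(0, 0, 3) and bumps P2's slot → (0, 0, 4)
invoked at 9, E merges VC(A)=(0, 0, 1), VC(D)=(0, 2, 0) and bumps P1's slot → (0, 3, 1)
invoked at 23, L merges VC(K)=(0, 0, 4) and bumps P2's slot → (0, 0, 5)
invoked at 11, F merges VC(C)=(0, 0, 2), VC(E)=(0, 3, 1) and bumps P1's slot → (0, 4, 2)
invoked at 13, G merges VC(F)=(0, 4, 2) and bumps P1's slot → (0, 5, 2)
invoked at 19, J merges VC(G)=(0, 5, 2) and bumps P1's slot → (0, 6, 2)
target: VC(F) = (0, 4, 2)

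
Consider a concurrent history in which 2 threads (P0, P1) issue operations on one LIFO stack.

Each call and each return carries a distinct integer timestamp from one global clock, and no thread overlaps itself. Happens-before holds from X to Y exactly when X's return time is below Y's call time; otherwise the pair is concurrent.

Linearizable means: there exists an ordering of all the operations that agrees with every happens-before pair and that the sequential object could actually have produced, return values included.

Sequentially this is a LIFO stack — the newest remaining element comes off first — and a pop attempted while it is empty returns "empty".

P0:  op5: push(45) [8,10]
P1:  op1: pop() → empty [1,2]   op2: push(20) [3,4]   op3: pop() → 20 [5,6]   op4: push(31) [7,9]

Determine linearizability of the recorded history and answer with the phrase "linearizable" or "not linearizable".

linearizable

one valid linearization: op1, op2, op3, op4, op5
after step 1 (op1 pop() → empty): stack <>
after step 2 (op2 push(20)): stack <20>
after step 3 (op3 pop() → 20): stack <>
after step 4 (op4 push(31)): stack <31>
after step 5 (op5 push(45)): stack <31,45>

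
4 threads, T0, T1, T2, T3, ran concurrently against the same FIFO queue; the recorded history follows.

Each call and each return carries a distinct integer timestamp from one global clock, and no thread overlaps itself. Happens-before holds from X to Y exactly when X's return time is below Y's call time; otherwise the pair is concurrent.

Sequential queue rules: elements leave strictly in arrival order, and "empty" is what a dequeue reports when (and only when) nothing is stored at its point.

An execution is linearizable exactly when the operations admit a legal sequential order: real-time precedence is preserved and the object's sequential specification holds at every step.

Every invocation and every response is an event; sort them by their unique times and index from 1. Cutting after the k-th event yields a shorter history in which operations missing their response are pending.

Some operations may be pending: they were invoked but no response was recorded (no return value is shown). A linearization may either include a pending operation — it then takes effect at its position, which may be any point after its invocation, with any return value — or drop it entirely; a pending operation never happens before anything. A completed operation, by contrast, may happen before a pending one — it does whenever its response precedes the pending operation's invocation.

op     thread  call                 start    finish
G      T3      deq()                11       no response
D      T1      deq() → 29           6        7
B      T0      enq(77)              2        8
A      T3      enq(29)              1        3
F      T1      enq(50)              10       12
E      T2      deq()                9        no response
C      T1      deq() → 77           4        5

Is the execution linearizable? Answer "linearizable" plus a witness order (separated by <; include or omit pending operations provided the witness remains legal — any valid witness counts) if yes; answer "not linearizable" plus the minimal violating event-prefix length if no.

1. B enq(77), leaving queue <77>
2. A enq(29), leaving queue <77,29>
3. C deq() → 77, leaving queue <29>
4. D deq() → 29, leaving queue <>
5. E deq() (pending, included), leaving queue <>
6. F enq(50), leaving queue <50>

linearizable — witness: B < A < C < D < E < F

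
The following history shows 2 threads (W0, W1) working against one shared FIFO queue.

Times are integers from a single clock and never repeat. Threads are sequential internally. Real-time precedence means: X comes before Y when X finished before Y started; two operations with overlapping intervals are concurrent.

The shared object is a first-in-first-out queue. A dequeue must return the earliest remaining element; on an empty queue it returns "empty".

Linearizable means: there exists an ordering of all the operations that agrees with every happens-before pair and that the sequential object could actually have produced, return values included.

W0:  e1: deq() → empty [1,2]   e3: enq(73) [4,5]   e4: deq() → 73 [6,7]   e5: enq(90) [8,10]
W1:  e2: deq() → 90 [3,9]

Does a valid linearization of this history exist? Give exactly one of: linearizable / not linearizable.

witness order: e1, e3, e4, e5, e2
after step 1 (e1 deq() → empty): queue <>
after step 2 (e3 enq(73)): queue <73>
after step 3 (e4 deq() → 73): queue <>
after step 4 (e5 enq(90)): queue <90>
after step 5 (e2 deq() → 90): queue <>

linearizable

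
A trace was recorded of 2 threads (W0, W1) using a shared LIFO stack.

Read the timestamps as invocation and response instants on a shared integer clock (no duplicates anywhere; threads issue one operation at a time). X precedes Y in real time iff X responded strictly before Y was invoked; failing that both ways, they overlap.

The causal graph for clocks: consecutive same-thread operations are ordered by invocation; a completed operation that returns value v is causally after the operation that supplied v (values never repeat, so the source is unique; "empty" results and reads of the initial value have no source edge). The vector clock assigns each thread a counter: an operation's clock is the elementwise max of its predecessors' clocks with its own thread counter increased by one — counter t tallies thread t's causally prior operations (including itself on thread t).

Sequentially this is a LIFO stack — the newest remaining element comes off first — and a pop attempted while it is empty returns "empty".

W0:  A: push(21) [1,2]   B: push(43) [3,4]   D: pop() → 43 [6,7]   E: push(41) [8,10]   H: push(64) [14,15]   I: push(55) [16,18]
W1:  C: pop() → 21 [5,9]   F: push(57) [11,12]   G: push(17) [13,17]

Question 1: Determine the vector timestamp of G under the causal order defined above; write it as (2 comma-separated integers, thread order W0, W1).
Answer: (1, 3)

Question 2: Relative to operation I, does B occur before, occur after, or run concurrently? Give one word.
Answer: before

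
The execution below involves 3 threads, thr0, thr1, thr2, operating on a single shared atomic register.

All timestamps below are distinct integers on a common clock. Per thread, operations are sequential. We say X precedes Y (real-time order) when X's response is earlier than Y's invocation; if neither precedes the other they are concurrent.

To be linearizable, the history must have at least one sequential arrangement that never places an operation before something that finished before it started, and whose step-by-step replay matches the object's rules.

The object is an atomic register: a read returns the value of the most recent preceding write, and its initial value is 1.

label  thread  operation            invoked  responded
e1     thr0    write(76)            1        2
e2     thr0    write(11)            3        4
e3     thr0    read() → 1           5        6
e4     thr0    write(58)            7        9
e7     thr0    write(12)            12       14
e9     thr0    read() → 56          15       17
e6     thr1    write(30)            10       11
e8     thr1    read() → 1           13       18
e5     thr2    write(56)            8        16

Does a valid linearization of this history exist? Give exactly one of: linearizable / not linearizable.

cut after 5 events: linearizable; cut after 6 events (e3 responds, time 6): not linearizable
exhaustive check: the 3 completed atomic register ops admit one real-time order; illegal
e.g. e1, e2, e3: illegal at step 3, since e3 read() → 1 cannot apply there

not linearizable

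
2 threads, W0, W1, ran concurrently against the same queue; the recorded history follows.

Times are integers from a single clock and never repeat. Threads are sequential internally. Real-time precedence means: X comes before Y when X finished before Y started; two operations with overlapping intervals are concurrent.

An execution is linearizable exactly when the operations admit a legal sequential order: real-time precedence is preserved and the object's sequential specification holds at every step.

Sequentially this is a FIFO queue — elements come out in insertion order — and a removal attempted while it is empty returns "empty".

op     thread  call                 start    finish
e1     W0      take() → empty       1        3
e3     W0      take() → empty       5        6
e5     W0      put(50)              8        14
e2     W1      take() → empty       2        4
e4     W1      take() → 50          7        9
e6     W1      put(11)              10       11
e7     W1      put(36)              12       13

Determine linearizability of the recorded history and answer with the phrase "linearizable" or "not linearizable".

linearizable

witness order: e1, e2, e3, e5, e4, e6, e7
step 1: e1 take() → empty — queue <>
step 2: e2 take() → empty — queue <>
step 3: e3 take() → empty — queue <>
step 4: e5 put(50) — queue <50>
step 5: e4 take() → 50 — queue <>
step 6: e6 put(11) — queue <11>
step 7: e7 put(36) — queue <11,36>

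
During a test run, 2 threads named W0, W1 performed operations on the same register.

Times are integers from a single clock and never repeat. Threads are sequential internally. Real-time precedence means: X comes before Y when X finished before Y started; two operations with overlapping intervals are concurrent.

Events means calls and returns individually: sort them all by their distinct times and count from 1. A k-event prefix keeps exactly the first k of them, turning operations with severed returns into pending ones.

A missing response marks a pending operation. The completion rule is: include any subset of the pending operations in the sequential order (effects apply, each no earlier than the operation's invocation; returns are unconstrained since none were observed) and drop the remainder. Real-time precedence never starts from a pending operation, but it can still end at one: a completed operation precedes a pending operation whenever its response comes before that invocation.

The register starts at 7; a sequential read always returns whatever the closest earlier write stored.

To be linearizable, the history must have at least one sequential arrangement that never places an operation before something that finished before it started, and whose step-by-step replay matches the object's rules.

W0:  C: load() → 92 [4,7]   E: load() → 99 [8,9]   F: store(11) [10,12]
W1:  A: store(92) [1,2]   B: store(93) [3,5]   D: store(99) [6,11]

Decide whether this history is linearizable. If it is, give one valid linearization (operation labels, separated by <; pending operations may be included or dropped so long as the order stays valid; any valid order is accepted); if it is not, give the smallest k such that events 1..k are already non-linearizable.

after step 1 (A store(92)): value 92
after step 2 (C load() → 92): value 92
after step 3 (B store(93)): value 93
after step 4 (D store(99)): value 99
after step 5 (E load() → 99): value 99
after step 6 (F store(11)): value 11

linearizable — witness: A < C < B < D < E < F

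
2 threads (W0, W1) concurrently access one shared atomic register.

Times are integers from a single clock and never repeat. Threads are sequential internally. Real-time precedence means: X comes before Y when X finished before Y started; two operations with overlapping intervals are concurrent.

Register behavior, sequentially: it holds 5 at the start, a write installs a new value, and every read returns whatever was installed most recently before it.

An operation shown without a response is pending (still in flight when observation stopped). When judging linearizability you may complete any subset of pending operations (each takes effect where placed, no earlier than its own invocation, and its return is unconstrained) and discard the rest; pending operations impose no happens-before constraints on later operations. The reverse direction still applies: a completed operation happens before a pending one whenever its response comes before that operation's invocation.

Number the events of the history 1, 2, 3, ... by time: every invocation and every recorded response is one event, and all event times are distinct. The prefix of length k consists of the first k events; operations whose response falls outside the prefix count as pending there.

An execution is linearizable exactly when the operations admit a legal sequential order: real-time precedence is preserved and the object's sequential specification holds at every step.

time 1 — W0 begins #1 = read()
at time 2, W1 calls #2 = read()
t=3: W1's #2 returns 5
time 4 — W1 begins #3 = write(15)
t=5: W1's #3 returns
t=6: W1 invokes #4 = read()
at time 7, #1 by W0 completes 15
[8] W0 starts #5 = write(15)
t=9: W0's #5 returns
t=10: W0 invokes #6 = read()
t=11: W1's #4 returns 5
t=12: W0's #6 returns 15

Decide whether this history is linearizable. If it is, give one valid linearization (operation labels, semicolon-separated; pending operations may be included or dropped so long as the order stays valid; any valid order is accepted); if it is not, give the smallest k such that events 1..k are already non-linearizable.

not linearizable — minimal violating prefix: 11 events

the violation lands at event 11, #4's response at time 11: events 1..10 linearize, events 1..11 do not
the 5 completed operations admit 7 real-time orders; each fails the atomic register replay
including or dropping the 1 pending operation (#6) in any combination fails
for example #1, #2, #3, #4, #5 (pending dropped) fails at step 1: #1 read() → 15 is not legal there
for example #1, #2, #3, #5, #4 (pending dropped) fails at step 1: #1 read() → 15 is not legal there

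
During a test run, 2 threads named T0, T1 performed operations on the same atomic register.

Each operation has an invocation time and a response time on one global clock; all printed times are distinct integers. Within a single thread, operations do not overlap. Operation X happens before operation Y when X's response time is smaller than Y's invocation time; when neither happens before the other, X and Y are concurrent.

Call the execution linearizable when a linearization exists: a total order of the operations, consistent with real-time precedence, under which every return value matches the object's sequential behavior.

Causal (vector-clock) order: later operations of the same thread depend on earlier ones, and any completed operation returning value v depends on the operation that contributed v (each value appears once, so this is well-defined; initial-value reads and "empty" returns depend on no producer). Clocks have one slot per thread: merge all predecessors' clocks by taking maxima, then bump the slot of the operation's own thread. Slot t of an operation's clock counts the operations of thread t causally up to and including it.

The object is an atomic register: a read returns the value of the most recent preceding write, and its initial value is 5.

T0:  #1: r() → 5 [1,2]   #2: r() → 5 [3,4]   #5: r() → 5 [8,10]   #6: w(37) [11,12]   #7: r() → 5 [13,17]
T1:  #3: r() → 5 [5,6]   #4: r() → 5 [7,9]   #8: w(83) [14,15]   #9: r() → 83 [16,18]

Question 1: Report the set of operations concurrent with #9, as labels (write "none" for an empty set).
#7

overlap test against #9 [16,18]: concurrent iff the interval meets 16..18
#1 [1,2]: before
#2 [3,4]: before
#3 [5,6]: before
#4 [7,9]: before
#5 [8,10]: before
#6 [11,12]: before
#7 [13,17]: concurrent
#8 [14,15]: before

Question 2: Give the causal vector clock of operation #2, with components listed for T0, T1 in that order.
(2, 0)

VC(#3, invoked at 5): no causal predecessors; +1 on T1 → (0, 1)
VC(#1, invoked at 1): no causal predecessors; +1 on T0 → (1, 0)
merge at #4 (invoked 7): VC(#3)=(0, 1), own-thread bump on T1 → (0, 2)
merge at #2 (invoked 3): VC(#1)=(1, 0), own-thread bump on T0 → (2, 0)
merge at #8 (invoked 14): VC(#4)=(0, 2), own-thread bump on T1 → (0, 3)
merge at #5 (invoked 8): VC(#2)=(2, 0), own-thread bump on T0 → (3, 0)
merge at #9 (invoked 16): VC(#8)=(0, 3), own-thread bump on T1 → (0, 4)
merge at #6 (invoked 11): VC(#5)=(3, 0), own-thread bump on T0 → (4, 0)
merge at #7 (invoked 13): VC(#6)=(4, 0), own-thread bump on T0 → (5, 0)
target: VC(#2) = (2, 0)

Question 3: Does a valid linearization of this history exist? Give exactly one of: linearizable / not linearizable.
not linearizable

events 1..16 are fine; event 17 — the response of #7 at time 17 — makes the prefix non-linearizable
all 4 real-time-respecting orders fail — 8 completed atomic register operations, no legal replay
including or dropping the 1 pending operation (#9) in any combination fails
e.g. #1, #2, #3, #4, #5, #6, #7, #8 (pending dropped): illegal at step 7, since #7 r() → 5 cannot apply there
e.g. #1, #2, #3, #4, #5, #6, #8, #7 (pending dropped): illegal at step 8, since #7 r() → 5 cannot apply there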